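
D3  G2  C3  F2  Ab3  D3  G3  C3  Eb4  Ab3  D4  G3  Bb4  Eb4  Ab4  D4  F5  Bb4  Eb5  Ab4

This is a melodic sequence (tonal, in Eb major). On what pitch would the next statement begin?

C6

The 4-note cells begin on D3, Ab3, Eb4, Bb4, F5 — each up a 5th from the last.
One more step up a 5th gives C6.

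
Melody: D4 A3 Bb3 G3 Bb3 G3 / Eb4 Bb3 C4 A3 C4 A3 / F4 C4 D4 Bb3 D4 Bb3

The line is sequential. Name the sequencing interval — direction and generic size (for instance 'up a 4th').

Taking 6-note groups, the heads are D4, Eb4, F4: the pattern moves up a 2nd.
D4 to Eb4 is up a 2nd.

up a 2nd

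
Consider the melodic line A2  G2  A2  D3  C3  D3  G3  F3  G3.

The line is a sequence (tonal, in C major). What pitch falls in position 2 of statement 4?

B3

The unit is 3 notes. Position-2 pitches of the 3 shown cells: G2, C3, F3.
From F3, up a 4th gives B3.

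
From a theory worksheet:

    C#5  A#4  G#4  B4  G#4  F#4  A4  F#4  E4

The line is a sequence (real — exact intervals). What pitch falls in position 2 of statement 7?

Bb3

Grouping in 3s, the 2nd note of each cell is A#4, G#4, F#4.
Each moves down a 2nd. Continuing: E4 → D4 → C4 → Bb3.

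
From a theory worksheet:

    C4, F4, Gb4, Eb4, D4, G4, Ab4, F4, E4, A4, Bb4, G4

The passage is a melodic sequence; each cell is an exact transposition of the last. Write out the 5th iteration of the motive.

G#4 C#5 D5 B4

With a 4-note motive the entries are C4, D4, E4, each up a 2nd from the previous.
Continuing the starts: F#4 → G#4.
So cell 5 is G#4 C#5 D5 B4.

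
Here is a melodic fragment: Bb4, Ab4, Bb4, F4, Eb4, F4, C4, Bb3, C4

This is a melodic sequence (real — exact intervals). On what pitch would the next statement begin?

Unit = 3 notes; the statements start on Bb4, F4, C4, moving down a 4th each time.
The next head, down a 4th from C4, is G3.

G3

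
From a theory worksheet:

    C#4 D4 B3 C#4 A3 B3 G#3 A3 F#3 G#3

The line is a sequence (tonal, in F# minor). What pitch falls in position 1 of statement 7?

D3

With 2-note cells, note 1 of each statement runs C#4, B3, A3, G#3, F#3.
Extending down a 2nd: E3 → D3.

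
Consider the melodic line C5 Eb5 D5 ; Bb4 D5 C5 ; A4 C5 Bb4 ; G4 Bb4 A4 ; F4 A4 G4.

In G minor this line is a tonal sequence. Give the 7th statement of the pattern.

With a 3-note motive the entries are C5, Bb4, A4, G4, F4, each down a 2nd from the previous.
Extending down a 2nd: Eb4 → D4.
Statement 7 starts on D4 and keeps the same diatonic contour: D4 F4 Eb4.

D4 F4 Eb4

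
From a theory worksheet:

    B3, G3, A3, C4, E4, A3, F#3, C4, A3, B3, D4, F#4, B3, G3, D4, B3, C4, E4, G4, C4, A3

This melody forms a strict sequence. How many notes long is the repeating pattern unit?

7

21 notes total. Splitting into 3 groups of 7:
B3 G3 A3 C4 E4 A3 F#3 | C4 A3 B3 D4 F#4 B3 G3 | D4 B3 C4 E4 G4 C4 A3
Each cell is the previous one up a 2nd — so the unit is 7 notes.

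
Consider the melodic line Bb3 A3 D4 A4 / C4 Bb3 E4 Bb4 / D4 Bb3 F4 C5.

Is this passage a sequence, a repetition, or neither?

Note 2 of cell 3 is Bb3; if this were a sequence it would be C4. No unit length gives a consistent transposition pattern.

neither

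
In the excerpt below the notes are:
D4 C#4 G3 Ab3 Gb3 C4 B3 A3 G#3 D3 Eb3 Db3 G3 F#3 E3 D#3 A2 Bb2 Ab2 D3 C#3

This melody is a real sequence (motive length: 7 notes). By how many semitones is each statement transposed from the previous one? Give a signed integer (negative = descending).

With a 7-note motive the entries are D4, A3, E3, each down a 4th from the previous.
D4→A3 is 57 − 62 = -5 semitones.

-5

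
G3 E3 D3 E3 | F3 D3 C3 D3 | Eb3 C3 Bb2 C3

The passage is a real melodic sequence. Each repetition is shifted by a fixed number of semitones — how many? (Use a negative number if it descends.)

-2

The 4-note cells begin on G3, F3, Eb3 — each down a 2nd from the last.
G3→F3 is 53 − 55 = -2 semitones.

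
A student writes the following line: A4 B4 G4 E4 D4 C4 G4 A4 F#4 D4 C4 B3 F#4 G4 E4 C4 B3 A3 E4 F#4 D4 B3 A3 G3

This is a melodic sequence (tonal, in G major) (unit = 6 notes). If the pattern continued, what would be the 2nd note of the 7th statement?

The unit is 6 notes. Position-2 pitches of the 4 shown cells: B4, A4, G4, F#4.
Each moves down a 2nd. Continuing: E4 → D4 → C4.

C4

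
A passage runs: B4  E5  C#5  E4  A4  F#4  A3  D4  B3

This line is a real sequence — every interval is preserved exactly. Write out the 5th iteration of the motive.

G2 C3 A2

With a 3-note motive the entries are B4, E4, A3, each down a 5th from the previous.
Extending down a 5th: D3 → G2.
From G2 the exact shape gives G2 C3 A2.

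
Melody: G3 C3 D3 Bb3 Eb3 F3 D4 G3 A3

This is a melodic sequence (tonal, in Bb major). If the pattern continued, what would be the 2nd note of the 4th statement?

Bb3

With 3-note cells, note 2 of each statement runs C3, Eb3, G3.
Each moves up a 3rd; the next is Bb3.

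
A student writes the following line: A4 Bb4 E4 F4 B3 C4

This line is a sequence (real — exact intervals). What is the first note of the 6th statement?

Unit = 2 notes; the statements start on A4, E4, B3, moving down a 4th each time.
Continuing: F#3 → C#3 → G#2. Statement 6 starts on G#2.

G#2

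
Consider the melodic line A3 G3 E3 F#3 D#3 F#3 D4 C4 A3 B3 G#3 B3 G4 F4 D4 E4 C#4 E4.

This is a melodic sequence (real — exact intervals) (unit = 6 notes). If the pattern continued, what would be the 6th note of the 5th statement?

D5

With 6-note cells, note 6 of each statement runs F#3, B3, E4.
Extending up a 4th: A4 → D5.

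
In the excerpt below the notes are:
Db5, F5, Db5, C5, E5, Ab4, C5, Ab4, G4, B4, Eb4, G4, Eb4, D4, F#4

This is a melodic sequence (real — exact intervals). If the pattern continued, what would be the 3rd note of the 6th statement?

C3

With 5-note cells, note 3 of each statement runs Db5, Ab4, Eb4.
Extending down a 4th: Bb3 → F3 → C3.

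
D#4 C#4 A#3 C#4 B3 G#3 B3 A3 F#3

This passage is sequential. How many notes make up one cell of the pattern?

3

Try groups of 3 (3 cells in 9 notes):
D#4 C#4 A#3 | C#4 B3 G#3 | B3 A3 F#3
Every group is a transposition down a 2nd of the one before; no shorter unit works.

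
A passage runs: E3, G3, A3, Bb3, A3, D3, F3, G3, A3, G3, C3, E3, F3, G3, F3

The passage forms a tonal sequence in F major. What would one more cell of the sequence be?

Taking 5-note groups, the heads are E3, D3, C3: the pattern moves down a 2nd.
Statement 4 starts on Bb2 and keeps the same diatonic contour: Bb2 D3 E3 F3 E3.

Bb2 D3 E3 F3 E3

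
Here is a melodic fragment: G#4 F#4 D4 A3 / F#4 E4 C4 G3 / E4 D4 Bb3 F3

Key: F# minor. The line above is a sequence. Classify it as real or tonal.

real

Each cell has the same semitone pattern (-2, -4, -5) — intervals are preserved exactly.
And C4 lies outside F# minor, so the sequence is real rather than tonal.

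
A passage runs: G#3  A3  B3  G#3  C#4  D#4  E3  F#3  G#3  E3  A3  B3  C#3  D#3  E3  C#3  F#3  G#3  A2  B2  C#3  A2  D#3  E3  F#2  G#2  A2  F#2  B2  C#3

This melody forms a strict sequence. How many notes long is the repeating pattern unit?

6

There are 30 notes; a 6-note unit gives 5 cells:
G#3 A3 B3 G#3 C#4 D#4 | E3 F#3 G#3 E3 A3 B3 | C#3 D#3 E3 C#3 F#3 G#3 | A2 B2 C#3 A2 D#3 E3 | F#2 G#2 A2 F#2 B2 C#3
That's a consistent down a 3rd shift per cell, and no other grouping gives one.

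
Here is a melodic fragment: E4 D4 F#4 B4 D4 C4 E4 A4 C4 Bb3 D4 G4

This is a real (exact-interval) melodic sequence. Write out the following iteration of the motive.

Unit = 4 notes; the statements start on E4, D4, C4, moving down a 2nd each time.
So cell 4 is Bb3 Ab3 C4 F4.

Bb3 Ab3 C4 F4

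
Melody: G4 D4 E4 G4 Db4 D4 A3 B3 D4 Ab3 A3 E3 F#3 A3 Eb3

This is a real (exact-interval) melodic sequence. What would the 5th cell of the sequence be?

B2 F#2 G#2 B2 F2

Unit = 5 notes; the statements start on G4, D4, A3, moving down a 4th each time.
Extending down a 4th: E3 → B2.
Statement 5 starts on B2 and keeps the same exact contour: B2 F#2 G#2 B2 F2.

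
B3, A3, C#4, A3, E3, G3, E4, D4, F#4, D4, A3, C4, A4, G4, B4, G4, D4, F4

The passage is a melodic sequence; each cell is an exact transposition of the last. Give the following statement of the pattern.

With a 6-note motive the entries are B3, E4, A4, each up a 4th from the previous.
So cell 4 is D5 C5 E5 C5 G4 Bb4.

D5 C5 E5 C5 G4 Bb4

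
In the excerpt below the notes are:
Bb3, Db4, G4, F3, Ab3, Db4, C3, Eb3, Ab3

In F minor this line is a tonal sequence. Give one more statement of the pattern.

Unit = 3 notes; the statements start on Bb3, F3, C3, moving down a 4th each time.
So cell 4 is G2 Bb2 Eb3.

G2 Bb2 Eb3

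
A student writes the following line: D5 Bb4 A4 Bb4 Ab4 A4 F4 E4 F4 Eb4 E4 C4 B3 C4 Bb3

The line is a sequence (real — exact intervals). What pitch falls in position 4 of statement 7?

E2

Grouping in 5s, the 4th note of each cell is Bb4, F4, C4.
Each moves down a 4th. Continuing: G3 → D3 → A2 → E2.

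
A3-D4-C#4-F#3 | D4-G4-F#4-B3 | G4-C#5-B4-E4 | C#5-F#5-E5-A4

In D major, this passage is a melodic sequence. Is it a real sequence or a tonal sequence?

Every note is diatonic to D major.
Cell 1 has +5 semitones from note 1 to 2, but cell 3 has +6 — the interval quality changes while the contour stays the same, which is the hallmark of a tonal sequence.

tonal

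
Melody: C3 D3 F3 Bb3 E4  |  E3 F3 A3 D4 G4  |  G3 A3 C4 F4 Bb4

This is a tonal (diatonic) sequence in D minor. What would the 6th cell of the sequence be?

F4 G4 Bb4 E5 A5

The 5-note cells begin on C3, E3, G3 — each up a 3rd from the last.
Continuing the starts: Bb3 → D4 → F4.
From F4 the diatonic shape gives F4 G4 Bb4 E5 A5.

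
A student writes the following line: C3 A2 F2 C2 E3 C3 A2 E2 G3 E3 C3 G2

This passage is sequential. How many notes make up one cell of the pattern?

There are 12 notes; a 4-note unit gives 3 cells:
C3 A2 F2 C2 | E3 C3 A2 E2 | G3 E3 C3 G2
Every group is a transposition up a 3rd of the one before; no shorter unit works.

4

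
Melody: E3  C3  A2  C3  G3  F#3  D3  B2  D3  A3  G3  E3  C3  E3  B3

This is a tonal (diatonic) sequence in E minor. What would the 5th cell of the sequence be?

Taking 5-note groups, the heads are E3, F#3, G3: the pattern moves up a 2nd.
Extending up a 2nd: A3 → B3.
So cell 5 is B3 G3 E3 G3 D4.

B3 G3 E3 G3 D4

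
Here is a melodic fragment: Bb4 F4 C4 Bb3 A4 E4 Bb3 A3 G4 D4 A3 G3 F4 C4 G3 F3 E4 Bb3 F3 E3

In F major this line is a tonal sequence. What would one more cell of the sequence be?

With a 4-note motive the entries are Bb4, A4, G4, F4, E4, each down a 2nd from the previous.
From D4 the diatonic shape gives D4 A3 E3 D3.

D4 A3 E3 D3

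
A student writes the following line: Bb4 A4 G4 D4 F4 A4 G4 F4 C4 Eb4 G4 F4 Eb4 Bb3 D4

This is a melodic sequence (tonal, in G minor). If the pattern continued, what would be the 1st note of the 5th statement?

Eb4

With 5-note cells, note 1 of each statement runs Bb4, A4, G4.
Carrying that down a 2nd forward: F4 → Eb4.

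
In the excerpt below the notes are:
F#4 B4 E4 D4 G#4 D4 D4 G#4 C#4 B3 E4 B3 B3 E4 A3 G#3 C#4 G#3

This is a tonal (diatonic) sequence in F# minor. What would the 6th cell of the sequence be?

C#3 F#3 B2 A2 D3 A2

The 6-note cells begin on F#4, D4, B3 — each down a 3rd from the last.
Continuing the starts: G#3 → E3 → C#3.
From C#3 the diatonic shape gives C#3 F#3 B2 A2 D3 A2.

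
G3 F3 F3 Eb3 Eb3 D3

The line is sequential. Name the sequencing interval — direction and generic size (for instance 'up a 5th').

With a 2-note motive the entries are G3, F3, Eb3, each down a 2nd from the previous.
G3 to F3 is down a 2nd.

down a 2nd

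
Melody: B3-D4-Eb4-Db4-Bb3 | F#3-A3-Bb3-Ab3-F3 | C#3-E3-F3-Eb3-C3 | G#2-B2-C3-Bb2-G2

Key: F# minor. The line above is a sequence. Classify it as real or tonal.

Each cell has the same semitone pattern (3, 1, -2, -3) — intervals are preserved exactly.
And Eb4 lies outside F# minor, so the sequence is real rather than tonal.

real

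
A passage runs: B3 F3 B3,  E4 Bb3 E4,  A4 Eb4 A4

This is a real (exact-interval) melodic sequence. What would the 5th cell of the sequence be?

Unit = 3 notes; the statements start on B3, E4, A4, moving up a 4th each time.
Extending up a 4th: D5 → G5.
Statement 5 starts on G5 and keeps the same exact contour: G5 Db5 G5.

G5 Db5 G5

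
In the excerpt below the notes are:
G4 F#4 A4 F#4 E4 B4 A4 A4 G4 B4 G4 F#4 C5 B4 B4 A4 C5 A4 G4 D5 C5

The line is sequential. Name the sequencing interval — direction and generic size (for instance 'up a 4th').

up a 2nd

Taking 7-note groups, the heads are G4, A4, B4: the pattern moves up a 2nd.
From G4 to A4: up a 2nd.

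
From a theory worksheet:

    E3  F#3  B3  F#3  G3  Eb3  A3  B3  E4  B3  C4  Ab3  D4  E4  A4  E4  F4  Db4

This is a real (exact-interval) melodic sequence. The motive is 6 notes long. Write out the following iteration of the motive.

G4 A4 D5 A4 Bb4 Gb4

Taking 6-note groups, the heads are E3, A3, D4: the pattern moves up a 4th.
From G4 the exact shape gives G4 A4 D5 A4 Bb4 Gb4.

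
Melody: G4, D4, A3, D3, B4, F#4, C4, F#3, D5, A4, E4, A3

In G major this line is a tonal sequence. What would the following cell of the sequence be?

The 4-note cells begin on G4, B4, D5 — each up a 3rd from the last.
Statement 4 starts on F#5 and keeps the same diatonic contour: F#5 C5 G4 C4.

F#5 C5 G4 C4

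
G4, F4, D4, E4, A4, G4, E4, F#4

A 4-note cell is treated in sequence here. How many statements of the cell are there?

8 notes in groups of 4 gives 8/4 = 2 statements.
Starts: G4, A4 — each up a 2nd.

2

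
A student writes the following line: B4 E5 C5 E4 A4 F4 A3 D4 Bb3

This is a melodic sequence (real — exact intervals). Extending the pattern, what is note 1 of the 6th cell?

With 3-note cells, note 1 of each statement runs B4, E4, A3.
Extending down a 5th: D3 → G2 → C2.

C2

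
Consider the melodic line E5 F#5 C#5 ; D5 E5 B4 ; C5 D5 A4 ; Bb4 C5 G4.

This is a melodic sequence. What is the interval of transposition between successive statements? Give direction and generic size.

down a 2nd

The 3-note cells begin on E5, D5, C5, Bb4 — each down a 2nd from the last.
E5 to D5 is down a 2nd.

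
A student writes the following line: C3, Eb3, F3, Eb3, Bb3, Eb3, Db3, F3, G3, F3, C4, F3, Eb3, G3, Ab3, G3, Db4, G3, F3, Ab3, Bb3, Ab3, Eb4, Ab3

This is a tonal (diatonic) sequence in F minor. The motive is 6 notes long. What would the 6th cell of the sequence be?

Ab3 C4 Db4 C4 G4 C4

With a 6-note motive the entries are C3, Db3, Eb3, F3, each up a 2nd from the previous.
Carrying on: G3 → Ab3.
So cell 6 is Ab3 C4 Db4 C4 G4 C4.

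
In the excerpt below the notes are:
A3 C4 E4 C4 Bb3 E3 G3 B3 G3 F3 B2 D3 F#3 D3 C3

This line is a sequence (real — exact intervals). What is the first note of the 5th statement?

C#2

With a 5-note motive the entries are A3, E3, B2, each down a 4th from the previous.
Continuing: F#2 → C#2. Statement 5 starts on C#2.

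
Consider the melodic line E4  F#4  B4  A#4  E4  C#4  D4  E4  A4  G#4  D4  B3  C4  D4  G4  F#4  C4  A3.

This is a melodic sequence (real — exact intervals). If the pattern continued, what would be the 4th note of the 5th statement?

D4

The unit is 6 notes. Position-4 pitches of the 3 shown cells: A#4, G#4, F#4.
Extending down a 2nd: E4 → D4.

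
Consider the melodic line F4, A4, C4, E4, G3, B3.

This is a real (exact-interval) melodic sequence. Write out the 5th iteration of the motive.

A2 C#3

Taking 2-note groups, the heads are F4, C4, G3: the pattern moves down a 4th.
Extending down a 4th: D3 → A2.
From A2 the exact shape gives A2 C#3.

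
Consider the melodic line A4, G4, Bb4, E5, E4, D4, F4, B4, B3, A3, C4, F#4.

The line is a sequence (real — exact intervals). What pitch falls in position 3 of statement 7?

With 4-note cells, note 3 of each statement runs Bb4, F4, C4.
Extending down a 4th: G3 → D3 → A2 → E2.

E2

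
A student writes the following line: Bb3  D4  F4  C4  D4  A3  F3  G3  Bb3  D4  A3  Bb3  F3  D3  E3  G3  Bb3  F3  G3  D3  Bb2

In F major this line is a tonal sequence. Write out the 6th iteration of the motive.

Unit = 7 notes; the statements start on Bb3, G3, E3, moving down a 3rd each time.
Continuing the starts: C3 → A2 → F2.
From F2 the diatonic shape gives F2 A2 C3 G2 A2 E2 C2.

F2 A2 C3 G2 A2 E2 C2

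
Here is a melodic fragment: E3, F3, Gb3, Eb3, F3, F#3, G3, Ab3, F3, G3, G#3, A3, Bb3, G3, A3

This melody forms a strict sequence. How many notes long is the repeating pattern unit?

5

15 notes total. Splitting into 3 groups of 5:
E3 F3 Gb3 Eb3 F3 | F#3 G3 Ab3 F3 G3 | G#3 A3 Bb3 G3 A3
That's a consistent up a 2nd shift per cell, and no other grouping gives one.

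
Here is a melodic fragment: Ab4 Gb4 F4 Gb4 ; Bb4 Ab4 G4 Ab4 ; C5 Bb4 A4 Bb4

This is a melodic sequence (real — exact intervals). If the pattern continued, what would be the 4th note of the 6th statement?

E5

With 4-note cells, note 4 of each statement runs Gb4, Ab4, Bb4.
Each moves up a 2nd. Continuing: C5 → D5 → E5.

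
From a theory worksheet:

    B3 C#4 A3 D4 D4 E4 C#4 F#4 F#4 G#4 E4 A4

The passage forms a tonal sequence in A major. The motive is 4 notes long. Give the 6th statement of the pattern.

Taking 4-note groups, the heads are B3, D4, F#4: the pattern moves up a 3rd.
Extending up a 3rd: A4 → C#5 → E5.
Statement 6 starts on E5 and keeps the same diatonic contour: E5 F#5 D5 G#5.

E5 F#5 D5 G#5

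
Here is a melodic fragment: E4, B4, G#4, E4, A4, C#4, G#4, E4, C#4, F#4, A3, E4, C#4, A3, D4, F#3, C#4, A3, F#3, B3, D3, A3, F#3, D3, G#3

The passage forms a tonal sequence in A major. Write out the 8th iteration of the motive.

E2 B2 G#2 E2 A2

The 5-note cells begin on E4, C#4, A3, F#3, D3 — each down a 3rd from the last.
Extending down a 3rd: B2 → G#2 → E2.
So cell 8 is E2 B2 G#2 E2 A2.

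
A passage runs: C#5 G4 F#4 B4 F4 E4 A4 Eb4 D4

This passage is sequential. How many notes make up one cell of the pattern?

3

There are 9 notes; a 3-note unit gives 3 cells:
C#5 G4 F#4 | B4 F4 E4 | A4 Eb4 D4
Each cell is the previous one down a 2nd — so the unit is 3 notes.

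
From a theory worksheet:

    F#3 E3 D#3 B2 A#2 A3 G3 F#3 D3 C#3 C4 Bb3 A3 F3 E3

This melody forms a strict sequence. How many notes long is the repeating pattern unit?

5

15 notes total. Splitting into 3 groups of 5:
F#3 E3 D#3 B2 A#2 | A3 G3 F#3 D3 C#3 | C4 Bb3 A3 F3 E3
Each cell is the previous one up a 3rd — so the unit is 5 notes.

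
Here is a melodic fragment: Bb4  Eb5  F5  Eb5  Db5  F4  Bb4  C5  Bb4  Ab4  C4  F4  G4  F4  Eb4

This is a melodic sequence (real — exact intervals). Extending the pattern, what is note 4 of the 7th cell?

A2

Grouping in 5s, the 4th note of each cell is Eb5, Bb4, F4.
Extending down a 4th: C4 → G3 → D3 → A2.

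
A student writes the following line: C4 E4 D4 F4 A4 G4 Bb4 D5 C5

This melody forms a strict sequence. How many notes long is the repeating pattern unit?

9 notes total. Splitting into 3 groups of 3:
C4 E4 D4 | F4 A4 G4 | Bb4 D5 C5
That's a consistent up a 4th shift per cell, and no other grouping gives one.

3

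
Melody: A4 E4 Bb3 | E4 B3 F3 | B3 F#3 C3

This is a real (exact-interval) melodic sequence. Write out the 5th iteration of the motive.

C#3 G#2 D2

Taking 3-note groups, the heads are A4, E4, B3: the pattern moves down a 4th.
Continuing the starts: F#3 → C#3.
So cell 5 is C#3 G#2 D2.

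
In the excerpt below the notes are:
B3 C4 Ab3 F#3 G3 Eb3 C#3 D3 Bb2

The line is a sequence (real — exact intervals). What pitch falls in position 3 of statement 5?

The unit is 3 notes. Position-3 pitches of the 3 shown cells: Ab3, Eb3, Bb2.
Each moves down a 4th. Continuing: F2 → C2.

C2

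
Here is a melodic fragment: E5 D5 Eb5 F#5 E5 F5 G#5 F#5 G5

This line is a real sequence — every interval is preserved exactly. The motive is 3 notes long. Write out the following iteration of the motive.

The 3-note cells begin on E5, F#5, G#5 — each up a 2nd from the last.
From A#5 the exact shape gives A#5 G#5 A5.

A#5 G#5 A5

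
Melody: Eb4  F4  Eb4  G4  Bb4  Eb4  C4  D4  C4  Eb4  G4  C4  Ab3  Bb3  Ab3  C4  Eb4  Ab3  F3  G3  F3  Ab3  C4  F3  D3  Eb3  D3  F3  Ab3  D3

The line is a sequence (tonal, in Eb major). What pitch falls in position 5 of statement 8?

Grouping in 6s, the 5th note of each cell is Bb4, G4, Eb4, C4, Ab3.
Extending down a 3rd: F3 → D3 → Bb2.

Bb2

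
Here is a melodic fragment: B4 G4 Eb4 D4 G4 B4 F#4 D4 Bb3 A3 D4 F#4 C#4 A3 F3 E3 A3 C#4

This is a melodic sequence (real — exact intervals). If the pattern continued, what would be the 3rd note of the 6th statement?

Grouping in 6s, the 3rd note of each cell is Eb4, Bb3, F3.
Each moves down a 4th. Continuing: C3 → G2 → D2.

D2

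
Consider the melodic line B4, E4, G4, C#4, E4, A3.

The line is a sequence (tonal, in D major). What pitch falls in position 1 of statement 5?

A3

The unit is 2 notes. Position-1 pitches of the 3 shown cells: B4, G4, E4.
Each moves down a 3rd. Continuing: C#4 → A3.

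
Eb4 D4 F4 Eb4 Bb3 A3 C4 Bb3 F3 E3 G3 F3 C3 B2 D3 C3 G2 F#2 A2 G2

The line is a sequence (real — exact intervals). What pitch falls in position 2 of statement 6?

C#2

With 4-note cells, note 2 of each statement runs D4, A3, E3, B2, F#2.
One more down a 4th gives C#2.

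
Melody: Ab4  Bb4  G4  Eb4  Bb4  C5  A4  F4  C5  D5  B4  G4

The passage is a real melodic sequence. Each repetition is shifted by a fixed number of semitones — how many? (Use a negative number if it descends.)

Unit = 4 notes; the statements start on Ab4, Bb4, C5, moving up a 2nd each time.
Counting half-steps from Ab4 to Bb4: 2.

2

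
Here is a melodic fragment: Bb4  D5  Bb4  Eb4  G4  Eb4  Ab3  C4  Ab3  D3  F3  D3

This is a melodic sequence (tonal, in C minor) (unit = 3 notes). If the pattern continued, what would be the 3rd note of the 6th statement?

The unit is 3 notes. Position-3 pitches of the 4 shown cells: Bb4, Eb4, Ab3, D3.
Carrying that down a 5th forward: G2 → C2.

C2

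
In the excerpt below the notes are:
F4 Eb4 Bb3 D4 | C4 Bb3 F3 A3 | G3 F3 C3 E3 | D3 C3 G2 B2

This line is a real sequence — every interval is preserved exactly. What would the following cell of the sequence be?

A2 G2 D2 F#2

With a 4-note motive the entries are F4, C4, G3, D3, each down a 4th from the previous.
So cell 5 is A2 G2 D2 F#2.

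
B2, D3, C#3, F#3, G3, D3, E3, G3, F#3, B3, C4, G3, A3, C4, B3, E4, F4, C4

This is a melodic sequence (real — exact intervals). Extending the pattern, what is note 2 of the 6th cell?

Eb5

Grouping in 6s, the 2nd note of each cell is D3, G3, C4.
Each moves up a 4th. Continuing: F4 → Bb4 → Eb5.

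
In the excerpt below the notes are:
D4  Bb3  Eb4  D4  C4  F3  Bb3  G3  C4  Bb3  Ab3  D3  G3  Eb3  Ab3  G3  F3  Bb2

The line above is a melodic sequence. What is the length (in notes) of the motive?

6

Try groups of 6 (3 cells in 18 notes):
D4 Bb3 Eb4 D4 C4 F3 | Bb3 G3 C4 Bb3 Ab3 D3 | G3 Eb3 Ab3 G3 F3 Bb2
Every group is a transposition down a 3rd of the one before; no shorter unit works.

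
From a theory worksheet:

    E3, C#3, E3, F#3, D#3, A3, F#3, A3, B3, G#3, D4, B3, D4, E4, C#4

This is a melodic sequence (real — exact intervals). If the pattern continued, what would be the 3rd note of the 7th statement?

With 5-note cells, note 3 of each statement runs E3, A3, D4.
Carrying that up a 4th forward: G4 → C5 → F5 → Bb5.

Bb5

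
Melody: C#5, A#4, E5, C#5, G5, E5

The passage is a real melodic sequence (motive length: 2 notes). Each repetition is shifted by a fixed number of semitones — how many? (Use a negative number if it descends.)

Unit = 2 notes; the statements start on C#5, E5, G5, moving up a 3rd each time.
C#5 to E5 spans +3 semitones.

3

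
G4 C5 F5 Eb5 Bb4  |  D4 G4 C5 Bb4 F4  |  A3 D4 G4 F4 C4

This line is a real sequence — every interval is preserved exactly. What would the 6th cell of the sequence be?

With a 5-note motive the entries are G4, D4, A3, each down a 4th from the previous.
Continuing the starts: E3 → B2 → F#2.
Statement 6 starts on F#2 and keeps the same exact contour: F#2 B2 E3 D3 A2.

F#2 B2 E3 D3 A2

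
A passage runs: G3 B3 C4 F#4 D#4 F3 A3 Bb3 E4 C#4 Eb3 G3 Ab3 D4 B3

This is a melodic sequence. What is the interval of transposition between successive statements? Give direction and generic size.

Unit = 5 notes; the statements start on G3, F3, Eb3, moving down a 2nd each time.
From G3 to F3: down a 2nd.

down a 2nd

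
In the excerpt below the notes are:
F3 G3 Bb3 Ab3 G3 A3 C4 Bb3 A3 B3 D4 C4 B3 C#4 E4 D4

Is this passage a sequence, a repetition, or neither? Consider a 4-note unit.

sequence

Each 4-note cell is the previous one transposed up a 2nd.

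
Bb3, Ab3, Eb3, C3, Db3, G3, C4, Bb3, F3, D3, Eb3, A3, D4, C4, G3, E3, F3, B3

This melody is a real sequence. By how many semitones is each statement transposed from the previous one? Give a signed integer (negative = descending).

Taking 6-note groups, the heads are Bb3, C4, D4: the pattern moves up a 2nd.
Bb3 to C4 spans +2 semitones.

2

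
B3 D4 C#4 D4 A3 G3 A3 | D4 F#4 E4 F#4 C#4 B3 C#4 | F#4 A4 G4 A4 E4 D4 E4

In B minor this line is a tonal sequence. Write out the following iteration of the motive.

A4 C#5 B4 C#5 G4 F#4 G4

Unit = 7 notes; the statements start on B3, D4, F#4, moving up a 3rd each time.
So cell 4 is A4 C#5 B4 C#5 G4 F#4 G4.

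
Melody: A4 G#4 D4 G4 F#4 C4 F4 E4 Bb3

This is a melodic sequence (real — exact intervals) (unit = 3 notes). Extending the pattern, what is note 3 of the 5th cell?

Gb3

Grouping in 3s, the 3rd note of each cell is D4, C4, Bb3.
Carrying that down a 2nd forward: Ab3 → Gb3.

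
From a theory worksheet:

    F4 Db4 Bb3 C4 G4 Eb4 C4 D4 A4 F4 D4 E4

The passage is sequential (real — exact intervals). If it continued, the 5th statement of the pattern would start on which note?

With a 4-note motive the entries are F4, G4, A4, each up a 2nd from the previous.
Extending the heads up a 2nd: B4 → C#5.

C#5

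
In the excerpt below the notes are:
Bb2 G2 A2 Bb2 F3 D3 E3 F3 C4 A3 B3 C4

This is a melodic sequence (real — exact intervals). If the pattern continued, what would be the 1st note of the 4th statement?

Grouping in 4s, the 1st note of each cell is Bb2, F3, C4.
One more up a 5th gives G4.

G4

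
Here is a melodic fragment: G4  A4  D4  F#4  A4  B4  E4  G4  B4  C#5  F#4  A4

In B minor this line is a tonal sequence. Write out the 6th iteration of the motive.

With a 4-note motive the entries are G4, A4, B4, each up a 2nd from the previous.
Extending up a 2nd: C#5 → D5 → E5.
So cell 6 is E5 F#5 B4 D5.

E5 F#5 B4 D5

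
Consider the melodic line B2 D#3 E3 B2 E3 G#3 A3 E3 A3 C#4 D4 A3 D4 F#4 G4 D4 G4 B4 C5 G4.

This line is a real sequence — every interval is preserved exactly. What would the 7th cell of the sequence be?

F5 A5 Bb5 F5

Unit = 4 notes; the statements start on B2, E3, A3, D4, G4, moving up a 4th each time.
Carrying on: C5 → F5.
From F5 the exact shape gives F5 A5 Bb5 F5.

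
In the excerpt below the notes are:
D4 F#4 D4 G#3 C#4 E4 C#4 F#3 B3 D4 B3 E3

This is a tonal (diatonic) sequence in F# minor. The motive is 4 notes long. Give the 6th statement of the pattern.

With a 4-note motive the entries are D4, C#4, B3, each down a 2nd from the previous.
Extending down a 2nd: A3 → G#3 → F#3.
From F#3 the diatonic shape gives F#3 A3 F#3 B2.

F#3 A3 F#3 B2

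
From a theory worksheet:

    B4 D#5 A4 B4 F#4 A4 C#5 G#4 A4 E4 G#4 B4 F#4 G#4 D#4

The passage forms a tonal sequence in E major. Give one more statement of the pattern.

F#4 A4 E4 F#4 C#4

The 5-note cells begin on B4, A4, G#4 — each down a 2nd from the last.
So cell 4 is F#4 A4 E4 F#4 C#4.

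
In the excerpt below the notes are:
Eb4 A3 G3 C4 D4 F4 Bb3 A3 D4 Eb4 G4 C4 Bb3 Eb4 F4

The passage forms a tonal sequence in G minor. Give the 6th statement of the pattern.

With a 5-note motive the entries are Eb4, F4, G4, each up a 2nd from the previous.
Extending up a 2nd: A4 → Bb4 → C5.
Statement 6 starts on C5 and keeps the same diatonic contour: C5 F4 Eb4 A4 Bb4.

C5 F4 Eb4 A4 Bb4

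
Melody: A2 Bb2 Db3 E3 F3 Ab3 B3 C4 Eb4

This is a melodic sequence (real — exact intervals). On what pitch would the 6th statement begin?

Taking 3-note groups, the heads are A2, E3, B3: the pattern moves up a 5th.
Extending the heads up a 5th: F#4 → C#5 → G#5.

G#5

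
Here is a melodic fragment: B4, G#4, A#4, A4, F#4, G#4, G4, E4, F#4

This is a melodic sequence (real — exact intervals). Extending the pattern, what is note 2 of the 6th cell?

With 3-note cells, note 2 of each statement runs G#4, F#4, E4.
Extending down a 2nd: D4 → C4 → Bb3.

Bb3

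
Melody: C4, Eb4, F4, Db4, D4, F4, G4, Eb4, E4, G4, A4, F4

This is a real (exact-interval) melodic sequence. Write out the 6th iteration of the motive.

Taking 4-note groups, the heads are C4, D4, E4: the pattern moves up a 2nd.
Extending up a 2nd: F#4 → G#4 → A#4.
From A#4 the exact shape gives A#4 C#5 D#5 B4.

A#4 C#5 D#5 B4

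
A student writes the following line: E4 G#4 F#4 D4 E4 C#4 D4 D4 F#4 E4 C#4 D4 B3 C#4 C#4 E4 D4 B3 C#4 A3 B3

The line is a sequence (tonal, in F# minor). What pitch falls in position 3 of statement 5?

B3

Grouping in 7s, the 3rd note of each cell is F#4, E4, D4.
Carrying that down a 2nd forward: C#4 → B3.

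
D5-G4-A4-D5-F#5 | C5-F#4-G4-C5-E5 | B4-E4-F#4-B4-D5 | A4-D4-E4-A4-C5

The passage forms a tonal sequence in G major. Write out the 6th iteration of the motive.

F#4 B3 C4 F#4 A4

Unit = 5 notes; the statements start on D5, C5, B4, A4, moving down a 2nd each time.
Extending down a 2nd: G4 → F#4.
From F#4 the diatonic shape gives F#4 B3 C4 F#4 A4.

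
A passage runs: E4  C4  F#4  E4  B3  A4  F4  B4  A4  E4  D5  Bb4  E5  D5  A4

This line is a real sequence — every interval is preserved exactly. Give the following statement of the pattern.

G5 Eb5 A5 G5 D5

With a 5-note motive the entries are E4, A4, D5, each up a 4th from the previous.
Statement 4 starts on G5 and keeps the same exact contour: G5 Eb5 A5 G5 D5.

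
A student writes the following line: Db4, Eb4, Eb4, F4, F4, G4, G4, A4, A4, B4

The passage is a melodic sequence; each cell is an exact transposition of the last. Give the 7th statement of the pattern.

Taking 2-note groups, the heads are Db4, Eb4, F4, G4, A4: the pattern moves up a 2nd.
Carrying on: B4 → C#5.
So cell 7 is C#5 D#5.

C#5 D#5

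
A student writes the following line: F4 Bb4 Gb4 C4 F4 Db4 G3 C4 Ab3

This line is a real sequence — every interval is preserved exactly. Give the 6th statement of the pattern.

Taking 3-note groups, the heads are F4, C4, G3: the pattern moves down a 4th.
Extending down a 4th: D3 → A2 → E2.
So cell 6 is E2 A2 F2.

E2 A2 F2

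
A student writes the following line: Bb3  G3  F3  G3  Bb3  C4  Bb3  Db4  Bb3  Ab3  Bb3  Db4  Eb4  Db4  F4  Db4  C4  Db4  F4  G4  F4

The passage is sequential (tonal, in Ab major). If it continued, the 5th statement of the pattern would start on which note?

The 7-note cells begin on Bb3, Db4, F4 — each up a 3rd from the last.
Continuing: Ab4 → C5. Statement 5 starts on C5.

C5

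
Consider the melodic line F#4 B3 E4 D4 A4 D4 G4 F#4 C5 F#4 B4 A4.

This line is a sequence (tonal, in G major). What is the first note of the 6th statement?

B5

The 4-note cells begin on F#4, A4, C5 — each up a 3rd from the last.
Extending the heads up a 3rd: E5 → G5 → B5.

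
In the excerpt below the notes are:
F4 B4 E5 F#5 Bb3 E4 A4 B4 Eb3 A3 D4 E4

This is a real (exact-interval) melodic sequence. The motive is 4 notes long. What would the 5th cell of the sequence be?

Taking 4-note groups, the heads are F4, Bb3, Eb3: the pattern moves down a 5th.
Carrying on: Ab2 → Db2.
So cell 5 is Db2 G2 C3 D3.

Db2 G2 C3 D3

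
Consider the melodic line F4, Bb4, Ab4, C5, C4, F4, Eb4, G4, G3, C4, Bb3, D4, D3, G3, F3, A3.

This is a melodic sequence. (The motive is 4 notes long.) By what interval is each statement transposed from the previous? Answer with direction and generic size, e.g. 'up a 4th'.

Taking 4-note groups, the heads are F4, C4, G3, D3: the pattern moves down a 4th.
From F4 to C4: down a 4th.

down a 4th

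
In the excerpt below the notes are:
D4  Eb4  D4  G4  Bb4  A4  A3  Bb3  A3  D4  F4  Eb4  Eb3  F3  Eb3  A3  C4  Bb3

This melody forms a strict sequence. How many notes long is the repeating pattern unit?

There are 18 notes; a 6-note unit gives 3 cells:
D4 Eb4 D4 G4 Bb4 A4 | A3 Bb3 A3 D4 F4 Eb4 | Eb3 F3 Eb3 A3 C4 Bb3
Each cell is the previous one down a 4th — so the unit is 6 notes.

6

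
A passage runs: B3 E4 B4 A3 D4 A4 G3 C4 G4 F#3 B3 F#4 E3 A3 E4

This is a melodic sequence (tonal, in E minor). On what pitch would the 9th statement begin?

A2

Taking 3-note groups, the heads are B3, A3, G3, F#3, E3: the pattern moves down a 2nd.
Continuing: D3 → C3 → B2 → A2. Statement 9 starts on A2.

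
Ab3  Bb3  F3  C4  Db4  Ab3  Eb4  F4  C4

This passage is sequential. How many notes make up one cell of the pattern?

3

Try groups of 3 (3 cells in 9 notes):
Ab3 Bb3 F3 | C4 Db4 Ab3 | Eb4 F4 C4
Each cell is the previous one up a 3rd — so the unit is 3 notes.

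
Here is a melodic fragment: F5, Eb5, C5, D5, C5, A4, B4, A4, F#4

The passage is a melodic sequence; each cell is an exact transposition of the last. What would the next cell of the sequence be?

Unit = 3 notes; the statements start on F5, D5, B4, moving down a 3rd each time.
From G#4 the exact shape gives G#4 F#4 D#4.

G#4 F#4 D#4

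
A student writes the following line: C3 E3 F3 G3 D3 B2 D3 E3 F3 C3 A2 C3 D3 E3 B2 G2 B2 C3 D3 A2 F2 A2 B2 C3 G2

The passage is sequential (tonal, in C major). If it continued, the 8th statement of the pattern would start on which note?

C2

With a 5-note motive the entries are C3, B2, A2, G2, F2, each down a 2nd from the previous.
Continuing: E2 → D2 → C2. Statement 8 starts on C2.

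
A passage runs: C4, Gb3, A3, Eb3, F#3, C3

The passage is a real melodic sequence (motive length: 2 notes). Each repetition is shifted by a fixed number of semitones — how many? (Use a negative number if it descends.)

-3

Taking 2-note groups, the heads are C4, A3, F#3: the pattern moves down a 3rd.
C4 to A3 spans -3 semitones.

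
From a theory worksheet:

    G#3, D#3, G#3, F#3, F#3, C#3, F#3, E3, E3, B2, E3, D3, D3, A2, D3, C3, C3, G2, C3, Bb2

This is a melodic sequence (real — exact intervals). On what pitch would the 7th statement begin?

Unit = 4 notes; the statements start on G#3, F#3, E3, D3, C3, moving down a 2nd each time.
Continuing: Bb2 → Ab2. Statement 7 starts on Ab2.

Ab2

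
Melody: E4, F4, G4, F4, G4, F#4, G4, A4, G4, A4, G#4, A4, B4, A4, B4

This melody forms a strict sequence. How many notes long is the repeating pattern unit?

Try groups of 5 (3 cells in 15 notes):
E4 F4 G4 F4 G4 | F#4 G4 A4 G4 A4 | G#4 A4 B4 A4 B4
Every group is a transposition up a 2nd of the one before; no shorter unit works.

5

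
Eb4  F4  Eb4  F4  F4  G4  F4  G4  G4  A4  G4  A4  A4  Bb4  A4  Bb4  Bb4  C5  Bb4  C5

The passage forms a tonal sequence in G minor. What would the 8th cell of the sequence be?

Eb5 F5 Eb5 F5

Unit = 4 notes; the statements start on Eb4, F4, G4, A4, Bb4, moving up a 2nd each time.
Extending up a 2nd: C5 → D5 → Eb5.
From Eb5 the diatonic shape gives Eb5 F5 Eb5 F5.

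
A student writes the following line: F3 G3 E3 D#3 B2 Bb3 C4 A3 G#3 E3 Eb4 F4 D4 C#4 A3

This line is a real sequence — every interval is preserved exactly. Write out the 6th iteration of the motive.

Gb5 Ab5 F5 E5 C5

Unit = 5 notes; the statements start on F3, Bb3, Eb4, moving up a 4th each time.
Extending up a 4th: Ab4 → Db5 → Gb5.
Statement 6 starts on Gb5 and keeps the same exact contour: Gb5 Ab5 F5 E5 C5.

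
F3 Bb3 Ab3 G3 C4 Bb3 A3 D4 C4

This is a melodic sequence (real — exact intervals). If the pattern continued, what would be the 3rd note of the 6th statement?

The unit is 3 notes. Position-3 pitches of the 3 shown cells: Ab3, Bb3, C4.
Carrying that up a 2nd forward: D4 → E4 → F#4.

F#4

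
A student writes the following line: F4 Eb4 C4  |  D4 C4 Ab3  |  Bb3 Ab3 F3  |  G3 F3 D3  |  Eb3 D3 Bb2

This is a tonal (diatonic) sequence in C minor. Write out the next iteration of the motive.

Unit = 3 notes; the statements start on F4, D4, Bb3, G3, Eb3, moving down a 3rd each time.
So cell 6 is C3 Bb2 G2.

C3 Bb2 G2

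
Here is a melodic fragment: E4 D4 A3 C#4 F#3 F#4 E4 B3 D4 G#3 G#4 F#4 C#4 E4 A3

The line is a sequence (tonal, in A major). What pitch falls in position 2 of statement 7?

The unit is 5 notes. Position-2 pitches of the 3 shown cells: D4, E4, F#4.
Carrying that up a 2nd forward: G#4 → A4 → B4 → C#5.

C#5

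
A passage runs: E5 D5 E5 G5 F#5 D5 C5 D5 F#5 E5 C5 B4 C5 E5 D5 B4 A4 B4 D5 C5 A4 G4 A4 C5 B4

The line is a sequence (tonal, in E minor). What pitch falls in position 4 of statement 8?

Grouping in 5s, the 4th note of each cell is G5, F#5, E5, D5, C5.
Extending down a 2nd: B4 → A4 → G4.

G4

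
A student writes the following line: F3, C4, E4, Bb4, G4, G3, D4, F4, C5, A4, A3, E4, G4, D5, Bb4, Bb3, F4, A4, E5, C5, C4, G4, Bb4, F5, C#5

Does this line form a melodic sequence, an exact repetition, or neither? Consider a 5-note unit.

Note 5 of cell 5 is C#5; if this were a sequence it would be D5. No unit length gives a consistent transposition pattern.

neither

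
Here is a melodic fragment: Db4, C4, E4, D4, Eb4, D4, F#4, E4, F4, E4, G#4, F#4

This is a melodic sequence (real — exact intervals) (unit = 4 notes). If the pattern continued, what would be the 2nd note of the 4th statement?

With 4-note cells, note 2 of each statement runs C4, D4, E4.
One more up a 2nd gives F#4.

F#4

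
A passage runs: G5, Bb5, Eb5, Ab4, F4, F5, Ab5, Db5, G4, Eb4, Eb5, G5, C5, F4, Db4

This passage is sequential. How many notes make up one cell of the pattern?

There are 15 notes; a 5-note unit gives 3 cells:
G5 Bb5 Eb5 Ab4 F4 | F5 Ab5 Db5 G4 Eb4 | Eb5 G5 C5 F4 Db4
That's a consistent down a 2nd shift per cell, and no other grouping gives one.

5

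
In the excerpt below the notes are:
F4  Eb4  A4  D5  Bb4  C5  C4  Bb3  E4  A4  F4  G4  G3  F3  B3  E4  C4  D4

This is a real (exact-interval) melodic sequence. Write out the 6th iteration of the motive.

With a 6-note motive the entries are F4, C4, G3, each down a 4th from the previous.
Carrying on: D3 → A2 → E2.
From E2 the exact shape gives E2 D2 G#2 C#3 A2 B2.

E2 D2 G#2 C#3 A2 B2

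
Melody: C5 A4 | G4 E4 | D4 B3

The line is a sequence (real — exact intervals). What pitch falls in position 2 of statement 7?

D#2

The unit is 2 notes. Position-2 pitches of the 3 shown cells: A4, E4, B3.
Each moves down a 4th. Continuing: F#3 → C#3 → G#2 → D#2.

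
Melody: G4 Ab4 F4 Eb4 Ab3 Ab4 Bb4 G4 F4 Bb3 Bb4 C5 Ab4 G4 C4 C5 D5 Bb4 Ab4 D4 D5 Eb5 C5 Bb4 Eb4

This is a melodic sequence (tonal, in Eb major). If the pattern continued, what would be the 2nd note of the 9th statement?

Bb5

Grouping in 5s, the 2nd note of each cell is Ab4, Bb4, C5, D5, Eb5.
Extending up a 2nd: F5 → G5 → Ab5 → Bb5.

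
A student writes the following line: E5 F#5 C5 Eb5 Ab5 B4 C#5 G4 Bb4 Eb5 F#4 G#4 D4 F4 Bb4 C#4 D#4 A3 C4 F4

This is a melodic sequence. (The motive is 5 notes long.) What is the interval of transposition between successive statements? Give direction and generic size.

down a 4th

The 5-note cells begin on E5, B4, F#4, C#4 — each down a 4th from the last.
E5 to B4 is down a 4th.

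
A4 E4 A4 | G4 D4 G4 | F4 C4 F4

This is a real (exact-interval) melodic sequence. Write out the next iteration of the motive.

Eb4 Bb3 Eb4

The 3-note cells begin on A4, G4, F4 — each down a 2nd from the last.
Statement 4 starts on Eb4 and keeps the same exact contour: Eb4 Bb3 Eb4.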